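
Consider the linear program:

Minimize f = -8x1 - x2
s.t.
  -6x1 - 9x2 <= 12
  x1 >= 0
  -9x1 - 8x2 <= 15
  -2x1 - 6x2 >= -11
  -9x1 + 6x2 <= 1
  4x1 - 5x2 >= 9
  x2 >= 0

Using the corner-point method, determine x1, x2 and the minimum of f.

x1 = 11/2, x2 = 0, minimum f = -44

Vertices and f = -8x1 - x2:
  (109/34, 13/17) → f = -449/17
  (11/2, 0) → f = -44
  (9/4, 0) → f = -18

The binding constraints are -2x1 - 6x2 = -11 and x2 = 0.
Solving simultaneously gives x1 = 11/2, x2 = 0.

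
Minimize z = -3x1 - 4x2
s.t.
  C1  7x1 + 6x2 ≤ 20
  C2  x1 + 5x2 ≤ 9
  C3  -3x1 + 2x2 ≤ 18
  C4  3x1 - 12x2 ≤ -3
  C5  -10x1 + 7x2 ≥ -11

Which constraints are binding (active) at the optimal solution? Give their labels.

C1 and C2

Extreme points and z = -3x1 - 4x2:
  (46/29, 43/29) → z = -310/29
  (206/109, 123/109) → z = -1110/109
  (-72/17, 45/17) → z = 36/17
  (-7, -3/2) → z = 27
  (17/11, 7/11) → z = -79/11

The minimum is at (46/29, 43/29). Substituting into each constraint, equality holds for C1 and C2; the remaining constraints have slack.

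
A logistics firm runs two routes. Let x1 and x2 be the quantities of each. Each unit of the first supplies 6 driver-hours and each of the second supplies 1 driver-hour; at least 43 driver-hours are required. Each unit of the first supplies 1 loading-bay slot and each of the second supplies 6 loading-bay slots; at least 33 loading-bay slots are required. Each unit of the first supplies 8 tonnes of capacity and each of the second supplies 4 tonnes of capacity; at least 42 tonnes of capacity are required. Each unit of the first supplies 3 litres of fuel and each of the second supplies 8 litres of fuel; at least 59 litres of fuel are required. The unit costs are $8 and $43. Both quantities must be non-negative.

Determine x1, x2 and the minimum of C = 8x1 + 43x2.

Vertices and C = 8x1 + 43x2:
  (0, 43) → C = 1849
  (33, 0) → C = 264
  (19/3, 5) → C = 797/3
  (9, 4) → C = 244
The feasible region is unbounded (it extends along (0, 1), (1, 0)), but C strictly increases along every unbounded feasible direction, so there is no improving ray and the minimum is attained at a vertex.

x1 = 9, x2 = 4, minimum C = 244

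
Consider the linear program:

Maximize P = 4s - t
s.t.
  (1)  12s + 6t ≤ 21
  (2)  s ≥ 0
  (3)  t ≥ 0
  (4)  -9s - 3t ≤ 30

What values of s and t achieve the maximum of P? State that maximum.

s = 7/4, t = 0, maximum P = 7

Vertices and P = 4s - t:
  (0, 7/2) → P = -7/2
  (7/4, 0) → P = 7
  (0, 0) → P = 0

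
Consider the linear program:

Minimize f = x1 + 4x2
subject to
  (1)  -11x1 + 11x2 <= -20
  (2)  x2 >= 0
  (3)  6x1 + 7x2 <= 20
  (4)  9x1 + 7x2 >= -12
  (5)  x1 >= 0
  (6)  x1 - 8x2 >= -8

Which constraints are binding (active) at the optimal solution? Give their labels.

Vertices and f = x1 + 4x2:
  (20/11, 0) → f = 20/11
  (360/143, 100/143) → f = 760/143
  (10/3, 0) → f = 10/3

The minimum is at (20/11, 0). Substituting into each constraint, equality holds for (1) and (2); the remaining constraints have slack.

(1) and (2)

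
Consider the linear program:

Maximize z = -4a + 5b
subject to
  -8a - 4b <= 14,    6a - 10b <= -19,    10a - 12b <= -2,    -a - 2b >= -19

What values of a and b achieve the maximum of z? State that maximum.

Vertices and z = -4a + 5b:
  (-27/13, 17/26) → z = 301/26
  (-26/3, 83/6) → z = 623/6
  (76/11, 133/22) → z = 57/22

The binding constraints are -8a - 4b = 14 and -a - 2b = -19.
Solving simultaneously gives a = -26/3, b = 83/6.

a = -26/3, b = 83/6, maximum z = 623/6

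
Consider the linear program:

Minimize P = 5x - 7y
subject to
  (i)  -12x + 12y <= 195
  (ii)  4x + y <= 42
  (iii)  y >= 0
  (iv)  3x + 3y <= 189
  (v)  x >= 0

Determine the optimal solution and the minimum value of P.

Vertices and P = 5x - 7y:
  (103/20, 107/5) → P = -2481/20
  (0, 65/4) → P = -455/4
  (21/2, 0) → P = 105/2
  (0, 0) → P = 0

The optimum lies where -12x + 12y = 195 and 4x + y = 42.
Solving simultaneously gives x = 103/20, y = 107/5.

x = 103/20, y = 107/5, minimum P = -2481/20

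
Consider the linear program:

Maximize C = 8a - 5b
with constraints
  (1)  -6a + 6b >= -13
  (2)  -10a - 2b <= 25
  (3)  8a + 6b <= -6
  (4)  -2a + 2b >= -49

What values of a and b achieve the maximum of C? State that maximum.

Feasible corners and C = 8a - 5b:
  (-31/18, -35/9) → C = 17/3
  (1/2, -5/3) → C = 37/3
  (-69/22, 35/11) → C = -41

The optimum lies where -6a + 6b = -13 and 8a + 6b = -6.
Solving simultaneously gives a = 1/2, b = -5/3.

a = 1/2, b = -5/3, maximum C = 37/3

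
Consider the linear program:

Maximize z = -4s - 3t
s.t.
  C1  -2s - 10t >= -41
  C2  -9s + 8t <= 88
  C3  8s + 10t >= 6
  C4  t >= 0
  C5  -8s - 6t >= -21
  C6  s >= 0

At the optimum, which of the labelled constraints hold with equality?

C3 and C6

Corner points and z = -4s - 3t:
  (3/4, 0) → z = -3
  (0, 3/5) → z = -9/5
  (21/8, 0) → z = -21/2
  (0, 7/2) → z = -21/2

The maximum is at (0, 3/5). Substituting into each constraint, equality holds for C3 and C6; the remaining constraints have slack.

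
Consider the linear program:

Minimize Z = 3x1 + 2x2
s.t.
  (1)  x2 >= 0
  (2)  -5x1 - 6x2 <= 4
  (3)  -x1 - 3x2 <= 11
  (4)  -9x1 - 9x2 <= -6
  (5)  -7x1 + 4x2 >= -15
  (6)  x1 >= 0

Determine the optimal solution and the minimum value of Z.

The feasible region is unbounded (it extends along (0, 1), (4, 7)), but Z strictly increases along every unbounded feasible direction, so there is no improving ray and the minimum is attained at a vertex.

x1 = 0, x2 = 2/3, minimum Z = 4/3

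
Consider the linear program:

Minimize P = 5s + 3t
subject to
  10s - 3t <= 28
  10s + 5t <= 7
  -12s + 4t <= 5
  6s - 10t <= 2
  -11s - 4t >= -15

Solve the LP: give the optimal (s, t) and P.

Feasible corners and P = 5s + 3t:
  (3/100, 67/50) → P = 417/100
  (8/13, 11/65) → P = 233/65
  (-29/48, -9/16) → P = -113/24

The optimum lies where -12s + 4t = 5 and 6s - 10t = 2.
Solving simultaneously gives s = -29/48, t = -9/16.

s = -29/48, t = -9/16, minimum P = -113/24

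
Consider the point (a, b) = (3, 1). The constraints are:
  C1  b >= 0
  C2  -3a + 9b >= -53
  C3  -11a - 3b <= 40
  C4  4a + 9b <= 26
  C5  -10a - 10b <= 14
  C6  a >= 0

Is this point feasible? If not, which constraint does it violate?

feasible

C1: 1 ≥ 0 ✓
C2: 0 ≥ -53 ✓
C3: -36 ≤ 40 ✓
C4: 21 ≤ 26 ✓
C5: -40 ≤ 14 ✓
C6: 3 ≥ 0 ✓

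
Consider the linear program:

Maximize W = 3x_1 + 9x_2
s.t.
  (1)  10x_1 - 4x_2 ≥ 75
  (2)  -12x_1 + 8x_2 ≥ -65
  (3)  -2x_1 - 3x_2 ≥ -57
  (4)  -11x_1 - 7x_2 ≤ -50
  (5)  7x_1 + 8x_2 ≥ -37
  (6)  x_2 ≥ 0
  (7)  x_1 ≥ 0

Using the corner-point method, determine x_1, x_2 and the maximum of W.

x_1 = 453/38, x_2 = 210/19, maximum W = 5139/38

Feasible corners and W = 3x_1 + 9x_2:
  (85/8, 125/16) → W = 1635/16
  (453/38, 210/19) → W = 5139/38
  (651/52, 277/26) → W = 6939/52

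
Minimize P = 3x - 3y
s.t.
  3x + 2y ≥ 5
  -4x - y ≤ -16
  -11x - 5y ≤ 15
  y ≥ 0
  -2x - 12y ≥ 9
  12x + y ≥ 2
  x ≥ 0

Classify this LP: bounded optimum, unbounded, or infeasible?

The boundaries 3x + 2y = 5 and -4x - y = -16 meet at (27/5, -28/5), but that point violates y ≥ 0. Every candidate vertex is excluded by some other constraint, so the feasible region is empty.

infeasible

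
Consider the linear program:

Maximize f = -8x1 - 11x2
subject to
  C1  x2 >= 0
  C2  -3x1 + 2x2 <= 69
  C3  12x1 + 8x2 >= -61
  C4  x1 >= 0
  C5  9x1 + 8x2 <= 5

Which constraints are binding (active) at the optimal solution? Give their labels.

C1 and C4

Corner points and f = -8x1 - 11x2:
  (0, 0) → f = 0
  (5/9, 0) → f = -40/9
  (0, 5/8) → f = -55/8

The maximum is at (0, 0). Substituting into each constraint, equality holds for C1 and C4; the remaining constraints have slack.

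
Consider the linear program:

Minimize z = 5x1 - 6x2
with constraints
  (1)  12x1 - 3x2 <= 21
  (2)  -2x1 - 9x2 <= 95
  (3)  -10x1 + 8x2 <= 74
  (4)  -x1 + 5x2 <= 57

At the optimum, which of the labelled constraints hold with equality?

(3) and (4)

Vertices and z = 5x1 - 6x2:
  (-16/19, -197/19) → z = 58
  (92/19, 235/19) → z = -50
  (-713/53, -401/53) → z = -1159/53
  (43/21, 248/21) → z = -1273/21

The minimum is at (43/21, 248/21). Substituting into each constraint, equality holds for (3) and (4); the remaining constraints have slack.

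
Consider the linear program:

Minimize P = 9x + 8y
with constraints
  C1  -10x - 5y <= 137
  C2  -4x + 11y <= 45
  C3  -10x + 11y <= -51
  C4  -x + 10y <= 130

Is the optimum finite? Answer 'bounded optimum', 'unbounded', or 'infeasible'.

From the feasible point (-313/40, -47/4), moving in the direction (5, -10) keeps every constraint satisfied while P decreases without bound.

unbounded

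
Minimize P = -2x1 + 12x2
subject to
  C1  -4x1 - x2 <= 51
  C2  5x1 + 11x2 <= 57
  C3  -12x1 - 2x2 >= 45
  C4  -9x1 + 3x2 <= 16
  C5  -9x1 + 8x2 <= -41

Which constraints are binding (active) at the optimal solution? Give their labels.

C1 and C3

Vertices and P = -2x1 + 12x2:
  (57/4, -108) → P = -2649/2
  (-169/21, -395/21) → P = -4402/21
  (-139/57, -299/38) → P = -5104/57
  (-251/45, -57/5) → P = -5654/45

The minimum is at (57/4, -108). Substituting into each constraint, equality holds for C1 and C3; the remaining constraints have slack.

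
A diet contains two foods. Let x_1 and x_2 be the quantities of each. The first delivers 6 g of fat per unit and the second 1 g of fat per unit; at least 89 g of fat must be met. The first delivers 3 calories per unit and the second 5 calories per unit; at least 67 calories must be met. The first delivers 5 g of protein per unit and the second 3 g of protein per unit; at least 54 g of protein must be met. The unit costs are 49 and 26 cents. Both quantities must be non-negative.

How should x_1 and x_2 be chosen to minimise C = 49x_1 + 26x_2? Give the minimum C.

x_1 = 14, x_2 = 5, minimum C = 816

Vertices and C = 49x_1 + 26x_2:
  (0, 89) → C = 2314
  (67/3, 0) → C = 3283/3
  (14, 5) → C = 816
The feasible region is unbounded (it extends along (0, 1), (1, 0)), but C strictly increases along every unbounded feasible direction, so there is no improving ray and the minimum is attained at a vertex.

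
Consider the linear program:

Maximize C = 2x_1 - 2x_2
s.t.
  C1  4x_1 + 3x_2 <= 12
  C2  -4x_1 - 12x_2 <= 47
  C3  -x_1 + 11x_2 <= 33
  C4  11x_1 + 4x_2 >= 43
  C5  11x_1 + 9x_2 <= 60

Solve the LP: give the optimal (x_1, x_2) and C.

Corner points and C = 2x_1 - 2x_2:
  (95/12, -59/9) → C = 521/18
  (81/17, -40/17) → C = 242/17
  (176/29, -689/116) → C = 1393/58

At the optimal vertex, 4x_1 + 3x_2 = 12 and -4x_1 - 12x_2 = 47.
Solving simultaneously gives x_1 = 95/12, x_2 = -59/9.

x_1 = 95/12, x_2 = -59/9, maximum C = 521/18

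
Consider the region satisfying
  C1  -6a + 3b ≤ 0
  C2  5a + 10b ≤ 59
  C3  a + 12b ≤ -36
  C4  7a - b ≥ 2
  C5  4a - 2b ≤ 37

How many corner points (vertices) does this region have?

Intersecting each pair of boundary lines and keeping only the points that satisfy every inequality leaves:
  (-12/85, -254/85)
  (186/25, -181/50)
  (-33/10, -251/10)

3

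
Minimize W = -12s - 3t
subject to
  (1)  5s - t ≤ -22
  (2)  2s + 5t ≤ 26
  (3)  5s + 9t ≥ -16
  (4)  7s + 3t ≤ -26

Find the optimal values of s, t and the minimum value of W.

s = -46/11, t = 12/11, minimum W = 516/11

Extreme points and W = -12s - 3t:
  (-107/25, 3/5) → W = 1239/25
  (-46/11, 12/11) → W = 516/11
  (-314/7, 162/7) → W = 3282/7
  (-208/29, 234/29) → W = 1794/29

The optimum lies where 5s - t = -22 and 7s + 3t = -26.
Solving simultaneously gives s = -46/11, t = 12/11.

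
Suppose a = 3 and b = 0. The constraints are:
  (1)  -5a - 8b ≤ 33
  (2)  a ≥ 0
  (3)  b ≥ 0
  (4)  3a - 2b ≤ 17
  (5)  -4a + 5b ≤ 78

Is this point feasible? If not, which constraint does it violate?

feasible

(1): -15 ≤ 33 ✓
(2): 3 ≥ 0 ✓
(3): 0 ≥ 0 ✓
(4): 9 ≤ 17 ✓
(5): -12 ≤ 78 ✓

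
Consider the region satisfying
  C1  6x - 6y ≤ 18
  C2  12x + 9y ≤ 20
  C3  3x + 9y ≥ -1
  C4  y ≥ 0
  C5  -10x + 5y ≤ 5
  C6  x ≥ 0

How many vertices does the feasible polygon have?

4

Intersecting each pair of boundary lines and keeping only the points that satisfy every inequality leaves:
  (5/3, 0)
  (11/30, 26/15)
  (0, 0)
  (0, 1)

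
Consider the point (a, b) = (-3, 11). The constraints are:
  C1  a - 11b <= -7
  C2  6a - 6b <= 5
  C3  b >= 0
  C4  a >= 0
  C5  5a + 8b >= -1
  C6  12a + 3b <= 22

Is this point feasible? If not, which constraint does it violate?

not feasible — violates C4

Constraint C4: a = -3, which is not ≥ 0. All other constraints are satisfied.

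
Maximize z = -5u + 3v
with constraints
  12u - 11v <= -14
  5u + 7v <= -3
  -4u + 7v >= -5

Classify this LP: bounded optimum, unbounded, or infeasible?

unbounded

From the feasible point (-131/139, 34/139), moving in the direction (-7, 5) keeps every constraint satisfied while z increases without bound.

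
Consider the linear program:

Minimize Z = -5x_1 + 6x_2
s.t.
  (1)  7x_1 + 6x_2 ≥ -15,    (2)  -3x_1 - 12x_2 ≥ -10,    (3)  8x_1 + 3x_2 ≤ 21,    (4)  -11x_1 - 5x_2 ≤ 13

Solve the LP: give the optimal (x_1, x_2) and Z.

x_1 = 19/3, x_2 = -89/9, minimum Z = -91

Feasible corners and Z = -5x_1 + 6x_2:
  (19/3, -89/9) → Z = -91
  (-3/31, -74/31) → Z = -429/31
  (74/29, 17/87) → Z = -336/29
  (-206/117, 149/117) → Z = 148/9

The optimum lies where 7x_1 + 6x_2 = -15 and 8x_1 + 3x_2 = 21.
Solving simultaneously gives x_1 = 19/3, x_2 = -89/9.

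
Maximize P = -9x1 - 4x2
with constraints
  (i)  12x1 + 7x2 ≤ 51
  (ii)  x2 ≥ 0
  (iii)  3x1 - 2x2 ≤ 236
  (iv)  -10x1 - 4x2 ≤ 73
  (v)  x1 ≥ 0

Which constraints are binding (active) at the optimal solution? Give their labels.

Feasible corners and P = -9x1 - 4x2:
  (17/4, 0) → P = -153/4
  (0, 51/7) → P = -204/7
  (0, 0) → P = 0

The maximum is at (0, 0). Substituting into each constraint, equality holds for (ii) and (v); the remaining constraints have slack.

(ii) and (v)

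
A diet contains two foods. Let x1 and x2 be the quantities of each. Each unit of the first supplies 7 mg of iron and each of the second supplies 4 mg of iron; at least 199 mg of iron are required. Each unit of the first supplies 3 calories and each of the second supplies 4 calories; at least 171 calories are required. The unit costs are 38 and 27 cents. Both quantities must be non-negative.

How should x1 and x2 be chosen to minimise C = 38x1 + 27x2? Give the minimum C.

x1 = 7, x2 = 75/2, minimum C = 2557/2

Extreme points and C = 38x1 + 27x2:
  (0, 199/4) → C = 5373/4
  (57, 0) → C = 2166
  (7, 75/2) → C = 2557/2
The feasible region is unbounded (it extends along (0, 1), (1, 0)), but C strictly increases along every unbounded feasible direction, so there is no improving ray and the minimum is attained at a vertex.

At the optimal vertex, 7x1 + 4x2 = 199 and 3x1 + 4x2 = 171.
Solving simultaneously gives x1 = 7, x2 = 75/2.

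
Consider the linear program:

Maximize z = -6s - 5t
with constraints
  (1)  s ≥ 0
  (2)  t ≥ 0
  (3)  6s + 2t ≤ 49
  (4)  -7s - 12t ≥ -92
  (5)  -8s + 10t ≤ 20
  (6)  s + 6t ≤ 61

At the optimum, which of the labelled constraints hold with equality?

(1) and (2)

Vertices and z = -6s - 5t:
  (0, 0) → z = 0
  (0, 2) → z = -10
  (49/6, 0) → z = -49
  (202/29, 209/58) → z = -3469/58
  (340/83, 438/83) → z = -4230/83

The maximum is at (0, 0). Substituting into each constraint, equality holds for (1) and (2); the remaining constraints have slack.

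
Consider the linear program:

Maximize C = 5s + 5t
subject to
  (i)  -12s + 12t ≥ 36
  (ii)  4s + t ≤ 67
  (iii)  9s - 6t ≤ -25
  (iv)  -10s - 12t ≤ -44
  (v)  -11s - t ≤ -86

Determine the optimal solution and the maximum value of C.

s = 19/7, t = 393/7, maximum C = 2060/7

Vertices and C = 5s + 5t:
  (377/33, 703/33) → C = 1800/11
  (19/7, 393/7) → C = 2060/7
  (491/75, 1049/75) → C = 308/3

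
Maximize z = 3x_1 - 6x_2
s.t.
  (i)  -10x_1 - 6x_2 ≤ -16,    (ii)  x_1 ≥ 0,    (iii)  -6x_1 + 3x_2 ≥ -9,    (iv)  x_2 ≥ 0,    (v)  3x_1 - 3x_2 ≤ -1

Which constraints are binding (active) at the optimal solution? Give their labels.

(i) and (v)

Extreme points and z = 3x_1 - 6x_2:
  (0, 8/3) → z = -16
  (7/8, 29/24) → z = -37/8
  (10/3, 11/3) → z = -12
The feasible region is unbounded (it extends along (0, 1), (1, 2)), but z strictly decreases along every unbounded feasible direction, so there is no improving ray and the maximum is attained at a vertex.

The maximum is at (7/8, 29/24). Substituting into each constraint, equality holds for (i) and (v); the remaining constraints have slack.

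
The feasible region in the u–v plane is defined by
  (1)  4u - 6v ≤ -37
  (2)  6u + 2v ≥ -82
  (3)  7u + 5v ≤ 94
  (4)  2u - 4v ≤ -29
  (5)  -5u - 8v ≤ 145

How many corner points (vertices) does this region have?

3

Of the 10 pairwise boundary intersections, those satisfying every inequality are:
  (-299/8, 569/8)
  (-193/14, 5/14)
  (231/38, 391/38)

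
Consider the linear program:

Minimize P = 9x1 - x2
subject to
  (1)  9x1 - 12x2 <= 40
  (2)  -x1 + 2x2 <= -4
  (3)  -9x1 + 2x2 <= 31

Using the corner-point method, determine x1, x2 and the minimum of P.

Feasible corners and P = 9x1 - x2:
  (16/3, 2/3) → P = 142/3
  (-226/45, -71/10) → P = -381/10
  (-35/8, -67/16) → P = -563/16

At the optimal vertex, 9x1 - 12x2 = 40 and -9x1 + 2x2 = 31.
Solving simultaneously gives x1 = -226/45, x2 = -71/10.

x1 = -226/45, x2 = -71/10, minimum P = -381/10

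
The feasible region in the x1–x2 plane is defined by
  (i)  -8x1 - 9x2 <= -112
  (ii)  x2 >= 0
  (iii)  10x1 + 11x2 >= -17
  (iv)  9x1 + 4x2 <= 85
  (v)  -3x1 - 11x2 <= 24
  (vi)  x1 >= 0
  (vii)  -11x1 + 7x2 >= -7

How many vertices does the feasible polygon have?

4

The feasible vertices (each the meet of two boundaries and inside every other half-plane) are:
  (0, 112/9)
  (847/155, 1176/155)
  (0, 85/4)
  (623/107, 872/107)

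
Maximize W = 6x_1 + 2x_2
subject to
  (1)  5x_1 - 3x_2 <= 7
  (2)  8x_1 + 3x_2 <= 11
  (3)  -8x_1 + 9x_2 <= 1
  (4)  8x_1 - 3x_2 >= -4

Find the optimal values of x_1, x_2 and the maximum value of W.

At the optimal vertex, 5x_1 - 3x_2 = 7 and 8x_1 + 3x_2 = 11.
Solving simultaneously gives x_1 = 18/13, x_2 = -1/39.

x_1 = 18/13, x_2 = -1/39, maximum W = 322/39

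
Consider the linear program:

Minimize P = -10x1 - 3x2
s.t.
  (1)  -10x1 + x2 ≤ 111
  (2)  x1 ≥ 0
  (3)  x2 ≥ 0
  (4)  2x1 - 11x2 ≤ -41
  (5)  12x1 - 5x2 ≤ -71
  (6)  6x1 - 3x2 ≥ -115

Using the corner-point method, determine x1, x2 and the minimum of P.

Extreme points and P = -10x1 - 3x2:
  (0, 71/5) → P = -213/5
  (0, 115/3) → P = -115
  (181/3, 159) → P = -3241/3

The binding constraints are 12x1 - 5x2 = -71 and 6x1 - 3x2 = -115.
Solving simultaneously gives x1 = 181/3, x2 = 159.

x1 = 181/3, x2 = 159, minimum P = -3241/3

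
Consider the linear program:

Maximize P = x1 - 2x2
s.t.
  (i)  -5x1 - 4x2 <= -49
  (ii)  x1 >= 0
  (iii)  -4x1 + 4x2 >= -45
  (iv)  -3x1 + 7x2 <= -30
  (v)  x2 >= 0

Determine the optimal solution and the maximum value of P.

x1 = 45/4, x2 = 0, maximum P = 45/4

Extreme points and P = x1 - 2x2:
  (195/16, 15/16) → P = 165/16
  (45/4, 0) → P = 45/4
  (10, 0) → P = 10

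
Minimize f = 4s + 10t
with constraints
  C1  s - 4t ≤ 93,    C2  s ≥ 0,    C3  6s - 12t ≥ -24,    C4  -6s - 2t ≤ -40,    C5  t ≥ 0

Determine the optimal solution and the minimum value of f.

s = 20/3, t = 0, minimum f = 80/3

Extreme points and f = 4s + 10t:
  (93, 0) → f = 372
  (36/7, 32/7) → f = 464/7
  (20/3, 0) → f = 80/3
The feasible region is unbounded (it extends along (2, 1), (4, 1)), but f strictly increases along every unbounded feasible direction, so there is no improving ray and the minimum is attained at a vertex.

The binding constraints are -6s - 2t = -40 and t = 0.
Solving simultaneously gives s = 20/3, t = 0.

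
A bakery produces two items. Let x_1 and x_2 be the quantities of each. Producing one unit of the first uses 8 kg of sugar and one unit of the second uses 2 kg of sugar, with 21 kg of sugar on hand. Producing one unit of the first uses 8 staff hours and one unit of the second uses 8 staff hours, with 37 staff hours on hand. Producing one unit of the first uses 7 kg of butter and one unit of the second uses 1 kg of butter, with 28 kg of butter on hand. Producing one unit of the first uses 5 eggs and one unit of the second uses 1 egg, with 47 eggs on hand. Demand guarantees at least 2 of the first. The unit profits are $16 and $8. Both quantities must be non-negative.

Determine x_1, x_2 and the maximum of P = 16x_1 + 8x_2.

x_1 = 2, x_2 = 5/2, maximum P = 52

Feasible corners and P = 16x_1 + 8x_2:
  (21/8, 0) → P = 42
  (2, 0) → P = 32
  (2, 5/2) → P = 52

The optimum lies where 8x_1 + 2x_2 = 21 and x_1 = 2.
Solving simultaneously gives x_1 = 2, x_2 = 5/2.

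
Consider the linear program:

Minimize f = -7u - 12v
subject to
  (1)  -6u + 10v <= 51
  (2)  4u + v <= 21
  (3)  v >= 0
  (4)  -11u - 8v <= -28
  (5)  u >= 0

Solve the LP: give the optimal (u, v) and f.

u = 159/46, v = 165/23, minimum f = -5073/46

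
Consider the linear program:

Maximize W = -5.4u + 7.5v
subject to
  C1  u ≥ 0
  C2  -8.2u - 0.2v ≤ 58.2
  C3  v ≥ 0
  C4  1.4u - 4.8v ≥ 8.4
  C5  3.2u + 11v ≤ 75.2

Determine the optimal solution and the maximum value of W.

u = 6, v = 0, maximum W = -32.4

Vertices and W = -5.4u + 7.5v:
  (6, 0) → W = -162/5
  (47/2, 0) → W = -1269/10
  (11334/769, 1960/769) → W = -232518/3845

At the optimal vertex, v = 0 and 1.4u - 4.8v = 8.4.
Solving simultaneously gives u = 6, v = 0.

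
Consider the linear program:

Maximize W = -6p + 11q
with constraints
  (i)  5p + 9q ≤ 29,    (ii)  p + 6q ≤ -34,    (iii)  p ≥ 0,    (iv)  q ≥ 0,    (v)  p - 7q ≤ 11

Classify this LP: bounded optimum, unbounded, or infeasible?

The boundaries 5p + 9q = 29 and p = 0 meet at (0, 29/9), but that point violates p + 6q ≤ -34. Every candidate vertex is excluded by some other constraint, so the feasible region is empty.

infeasible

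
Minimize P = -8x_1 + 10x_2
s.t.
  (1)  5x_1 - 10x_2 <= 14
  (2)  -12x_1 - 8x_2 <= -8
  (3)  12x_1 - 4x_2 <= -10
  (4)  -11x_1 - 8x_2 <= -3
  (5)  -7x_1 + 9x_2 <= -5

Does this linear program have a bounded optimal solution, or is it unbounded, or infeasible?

infeasible

The boundaries 5x_1 - 10x_2 = 14 and -12x_1 - 8x_2 = -8 meet at (6/5, -4/5), but that point violates 12x_1 - 4x_2 ≤ -10. Every candidate vertex is excluded by some other constraint, so the feasible region is empty.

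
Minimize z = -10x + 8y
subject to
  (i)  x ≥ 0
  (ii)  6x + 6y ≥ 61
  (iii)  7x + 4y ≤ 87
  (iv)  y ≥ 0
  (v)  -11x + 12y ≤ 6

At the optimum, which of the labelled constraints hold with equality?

Corner points and z = -10x + 8y:
  (61/6, 0) → z = -305/3
  (116/23, 707/138) → z = -652/69
  (87/7, 0) → z = -870/7
  (255/32, 999/128) → z = -69/4

The minimum is at (87/7, 0). Substituting into each constraint, equality holds for (iii) and (iv); the remaining constraints have slack.

(iii) and (iv)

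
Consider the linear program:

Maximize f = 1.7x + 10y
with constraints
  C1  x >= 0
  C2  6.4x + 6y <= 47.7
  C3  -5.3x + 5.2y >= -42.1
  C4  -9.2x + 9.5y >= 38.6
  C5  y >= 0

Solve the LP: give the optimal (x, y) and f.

x = 0, y = 7.95, maximum f = 79.5

Corner points and f = 1.7x + 10y:
  (0, 159/20) → f = 159/2
  (0, 386/95) → f = 772/19
  (4431/2320, 17147/2900) → f = 1447087/23200

At the optimal vertex, x = 0 and 6.4x + 6y = 47.7.
Solving simultaneously gives x = 0, y = 159/20.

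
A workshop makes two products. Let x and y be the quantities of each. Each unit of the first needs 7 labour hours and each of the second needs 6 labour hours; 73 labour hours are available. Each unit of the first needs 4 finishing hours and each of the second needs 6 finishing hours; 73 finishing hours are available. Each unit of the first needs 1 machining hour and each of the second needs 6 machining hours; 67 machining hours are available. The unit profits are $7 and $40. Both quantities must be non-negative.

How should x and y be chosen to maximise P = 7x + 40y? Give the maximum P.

x = 1, y = 11, maximum P = 447

Extreme points and P = 7x + 40y:
  (0, 0) → P = 0
  (0, 67/6) → P = 1340/3
  (73/7, 0) → P = 73
  (1, 11) → P = 447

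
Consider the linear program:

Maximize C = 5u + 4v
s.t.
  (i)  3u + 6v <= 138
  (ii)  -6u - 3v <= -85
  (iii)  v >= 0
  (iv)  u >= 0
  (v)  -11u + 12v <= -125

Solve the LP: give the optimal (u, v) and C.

u = 46, v = 0, maximum C = 230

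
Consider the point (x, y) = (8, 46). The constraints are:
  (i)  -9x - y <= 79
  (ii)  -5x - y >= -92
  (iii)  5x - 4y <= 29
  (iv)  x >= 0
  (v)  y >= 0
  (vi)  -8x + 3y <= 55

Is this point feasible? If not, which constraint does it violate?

not feasible — violates (vi)

Constraint (vi): -8x + 3y = 74, which is not ≤ 55. All other constraints are satisfied.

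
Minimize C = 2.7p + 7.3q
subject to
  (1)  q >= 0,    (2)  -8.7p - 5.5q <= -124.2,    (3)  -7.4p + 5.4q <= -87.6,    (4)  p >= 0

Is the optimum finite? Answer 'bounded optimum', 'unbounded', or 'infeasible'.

Corner points and C = 2.7p + 7.3q:
  (414/29, 0) → C = 5589/145
  (7203/548, 981/548) → C = 133047/2740
The feasible region has finitely many vertices and no improving ray; the minimum is 5589/145 at (414/29, 0).

bounded optimum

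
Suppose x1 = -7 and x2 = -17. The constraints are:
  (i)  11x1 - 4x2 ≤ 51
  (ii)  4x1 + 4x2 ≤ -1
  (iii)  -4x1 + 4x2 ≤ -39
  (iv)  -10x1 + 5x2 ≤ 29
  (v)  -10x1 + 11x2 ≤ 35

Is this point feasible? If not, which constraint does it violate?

(i): -9 ≤ 51 ✓
(ii): -96 ≤ -1 ✓
(iii): -40 ≤ -39 ✓
(iv): -15 ≤ 29 ✓
(v): -117 ≤ 35 ✓

feasible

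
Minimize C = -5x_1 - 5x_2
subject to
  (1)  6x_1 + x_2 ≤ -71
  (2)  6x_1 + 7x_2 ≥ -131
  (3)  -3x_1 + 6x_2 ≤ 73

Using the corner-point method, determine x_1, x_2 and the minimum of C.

Feasible corners and C = -5x_1 - 5x_2:
  (-61/6, -10) → C = 605/6
  (-499/39, 75/13) → C = 1370/39
  (-1297/57, 15/19) → C = 6260/57

x_1 = -499/39, x_2 = 75/13, minimum C = 1370/39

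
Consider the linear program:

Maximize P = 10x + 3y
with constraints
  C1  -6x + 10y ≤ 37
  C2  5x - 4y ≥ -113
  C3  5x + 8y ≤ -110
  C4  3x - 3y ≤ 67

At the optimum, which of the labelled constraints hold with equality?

Extreme points and P = 10x + 3y:
  (-491/13, -493/26) → P = -11299/26
  (-698/49, -475/98) → P = -15385/98
  (-607/3, -674/3) → P = -8092/3
  (206/39, -665/39) → P = 5/3

The maximum is at (206/39, -665/39). Substituting into each constraint, equality holds for C3 and C4; the remaining constraints have slack.

C3 and C4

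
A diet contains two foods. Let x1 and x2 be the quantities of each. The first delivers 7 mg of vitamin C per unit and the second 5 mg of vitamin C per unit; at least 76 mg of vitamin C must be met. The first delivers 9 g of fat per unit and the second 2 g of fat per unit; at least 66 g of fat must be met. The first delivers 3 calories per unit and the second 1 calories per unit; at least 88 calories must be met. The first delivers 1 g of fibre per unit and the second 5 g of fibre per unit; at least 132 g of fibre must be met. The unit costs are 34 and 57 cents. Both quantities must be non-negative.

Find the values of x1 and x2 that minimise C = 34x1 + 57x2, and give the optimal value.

Vertices and C = 34x1 + 57x2:
  (0, 88) → C = 5016
  (132, 0) → C = 4488
  (22, 22) → C = 2002
The feasible region is unbounded (it extends along (0, 1), (1, 0)), but C strictly increases along every unbounded feasible direction, so there is no improving ray and the minimum is attained at a vertex.

x1 = 22, x2 = 22, minimum C = 2002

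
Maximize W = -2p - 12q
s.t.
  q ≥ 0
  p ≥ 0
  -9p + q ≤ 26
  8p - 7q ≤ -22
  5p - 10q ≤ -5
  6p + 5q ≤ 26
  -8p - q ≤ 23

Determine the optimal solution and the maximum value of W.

p = 0, q = 22/7, maximum W = -264/7

Vertices and W = -2p - 12q:
  (0, 22/7) → W = -264/7
  (0, 26/5) → W = -312/5
  (36/41, 170/41) → W = -2112/41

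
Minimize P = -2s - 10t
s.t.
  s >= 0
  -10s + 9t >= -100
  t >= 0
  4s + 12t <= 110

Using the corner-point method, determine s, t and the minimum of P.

s = 0, t = 55/6, minimum P = -275/3

At the optimal vertex, s = 0 and 4s + 12t = 110.
Solving simultaneously gives s = 0, t = 55/6.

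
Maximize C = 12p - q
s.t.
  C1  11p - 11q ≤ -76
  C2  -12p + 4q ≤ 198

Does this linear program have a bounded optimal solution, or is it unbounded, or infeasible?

From the feasible point (-937/44, -633/44), moving in the direction (4, 12) keeps every constraint satisfied while C increases without bound.

unbounded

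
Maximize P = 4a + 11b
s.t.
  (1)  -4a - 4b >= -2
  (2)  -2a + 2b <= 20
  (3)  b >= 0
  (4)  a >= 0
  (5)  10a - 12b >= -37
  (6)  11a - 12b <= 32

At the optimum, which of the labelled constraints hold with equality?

(1) and (4)

Extreme points and P = 4a + 11b:
  (1/2, 0) → P = 2
  (0, 1/2) → P = 11/2
  (0, 0) → P = 0

The maximum is at (0, 1/2). Substituting into each constraint, equality holds for (1) and (4); the remaining constraints have slack.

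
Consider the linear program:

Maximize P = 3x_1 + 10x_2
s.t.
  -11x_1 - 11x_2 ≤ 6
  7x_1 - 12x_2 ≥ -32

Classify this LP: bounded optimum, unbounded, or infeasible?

unbounded

From the feasible point (-424/209, 310/209), moving in the direction (12, 7) keeps every constraint satisfied while P increases without bound.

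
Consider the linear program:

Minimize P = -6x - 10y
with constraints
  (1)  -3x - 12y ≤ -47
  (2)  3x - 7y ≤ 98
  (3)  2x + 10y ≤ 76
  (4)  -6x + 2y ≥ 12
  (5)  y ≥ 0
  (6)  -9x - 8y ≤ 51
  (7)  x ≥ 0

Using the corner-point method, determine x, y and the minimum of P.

Feasible corners and P = -6x - 10y:
  (1/2, 15/2) → P = -78
  (0, 38/5) → P = -76
  (0, 6) → P = -60

At the optimal vertex, 2x + 10y = 76 and -6x + 2y = 12.
Solving simultaneously gives x = 1/2, y = 15/2.

x = 1/2, y = 15/2, minimum P = -78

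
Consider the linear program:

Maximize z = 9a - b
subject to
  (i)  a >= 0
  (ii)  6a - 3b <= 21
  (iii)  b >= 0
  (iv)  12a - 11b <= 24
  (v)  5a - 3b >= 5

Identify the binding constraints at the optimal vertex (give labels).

Corner points and z = 9a - b:
  (53/10, 18/5) → z = 441/10
  (16, 25) → z = 119
  (2, 0) → z = 18
  (1, 0) → z = 9

The maximum is at (16, 25). Substituting into each constraint, equality holds for (ii) and (v); the remaining constraints have slack.

(ii) and (v)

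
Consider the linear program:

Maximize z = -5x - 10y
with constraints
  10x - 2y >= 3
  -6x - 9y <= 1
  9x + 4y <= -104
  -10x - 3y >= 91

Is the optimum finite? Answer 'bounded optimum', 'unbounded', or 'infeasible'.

infeasible

The boundaries 10x - 2y = 3 and -10x - 3y = 91 meet at (-173/50, -94/5), but that point violates -6x - 9y ≤ 1. Every candidate vertex is excluded by some other constraint, so the feasible region is empty.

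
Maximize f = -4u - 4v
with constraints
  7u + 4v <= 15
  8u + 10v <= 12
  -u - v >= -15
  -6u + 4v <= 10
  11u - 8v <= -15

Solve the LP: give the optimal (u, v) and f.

Feasible corners and f = -4u - 4v:
  (-13/23, 38/23) → f = -100/23
  (-9/29, 42/29) → f = -132/29
  (-5, -5) → f = 40

u = -5, v = -5, maximum f = 40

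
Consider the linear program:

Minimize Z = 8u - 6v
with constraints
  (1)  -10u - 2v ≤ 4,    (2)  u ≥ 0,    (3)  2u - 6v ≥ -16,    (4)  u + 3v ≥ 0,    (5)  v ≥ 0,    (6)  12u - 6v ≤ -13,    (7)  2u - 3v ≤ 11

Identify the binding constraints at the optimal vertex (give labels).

(2) and (3)

Corner points and Z = 8u - 6v:
  (0, 8/3) → Z = -16
  (0, 13/6) → Z = -13
  (3/10, 83/30) → Z = -71/5

The minimum is at (0, 8/3). Substituting into each constraint, equality holds for (2) and (3); the remaining constraints have slack.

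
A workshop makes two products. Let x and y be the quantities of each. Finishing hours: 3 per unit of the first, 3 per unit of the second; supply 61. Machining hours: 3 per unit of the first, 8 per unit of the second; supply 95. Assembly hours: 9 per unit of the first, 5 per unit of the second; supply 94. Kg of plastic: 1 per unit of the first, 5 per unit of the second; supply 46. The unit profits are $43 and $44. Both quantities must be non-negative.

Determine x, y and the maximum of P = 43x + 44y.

Vertices and P = 43x + 44y:
  (0, 0) → P = 0
  (0, 46/5) → P = 2024/5
  (94/9, 0) → P = 4042/9
  (6, 8) → P = 610

The binding constraints are 9x + 5y = 94 and x + 5y = 46.
Solving simultaneously gives x = 6, y = 8.

x = 6, y = 8, maximum P = 610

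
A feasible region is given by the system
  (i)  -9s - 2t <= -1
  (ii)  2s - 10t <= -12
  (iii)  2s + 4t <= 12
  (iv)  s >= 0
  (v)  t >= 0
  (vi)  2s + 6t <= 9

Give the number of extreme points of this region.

3

The feasible vertices (each the meet of two boundaries and inside every other half-plane) are:
  (0, 6/5)
  (9/16, 21/16)
  (0, 3/2)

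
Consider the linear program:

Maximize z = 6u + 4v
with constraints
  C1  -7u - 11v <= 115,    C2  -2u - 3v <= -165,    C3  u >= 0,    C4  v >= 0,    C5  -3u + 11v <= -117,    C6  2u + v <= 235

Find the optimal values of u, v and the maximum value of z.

Feasible corners and z = 6u + 4v:
  (165/2, 0) → z = 495
  (2166/31, 261/31) → z = 14040/31
  (235/2, 0) → z = 705
  (2702/25, 471/25) → z = 18096/25

The binding constraints are -3u + 11v = -117 and 2u + v = 235.
Solving simultaneously gives u = 2702/25, v = 471/25.

u = 2702/25, v = 471/25, maximum z = 18096/25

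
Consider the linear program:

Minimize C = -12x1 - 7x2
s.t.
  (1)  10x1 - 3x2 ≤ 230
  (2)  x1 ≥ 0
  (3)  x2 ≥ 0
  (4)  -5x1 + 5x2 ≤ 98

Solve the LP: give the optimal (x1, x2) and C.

x1 = 1444/35, x2 = 426/7, minimum C = -32238/35

Vertices and C = -12x1 - 7x2:
  (23, 0) → C = -276
  (1444/35, 426/7) → C = -32238/35
  (0, 0) → C = 0
  (0, 98/5) → C = -686/5

The binding constraints are 10x1 - 3x2 = 230 and -5x1 + 5x2 = 98.
Solving simultaneously gives x1 = 1444/35, x2 = 426/7.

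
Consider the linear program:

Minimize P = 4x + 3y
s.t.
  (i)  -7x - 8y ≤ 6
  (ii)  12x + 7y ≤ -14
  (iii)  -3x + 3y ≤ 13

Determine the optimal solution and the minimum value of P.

Vertices and P = 4x + 3y:
  (-70/47, 26/47) → P = -202/47
  (-122/45, 73/45) → P = -269/45
  (-7/3, 2) → P = -10/3

x = -122/45, y = 73/45, minimum P = -269/45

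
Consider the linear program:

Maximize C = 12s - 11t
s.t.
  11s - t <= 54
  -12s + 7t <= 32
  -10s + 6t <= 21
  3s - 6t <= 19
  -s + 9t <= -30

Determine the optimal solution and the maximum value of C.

Corner points and C = 12s - 11t:
  (-40/7, -253/42) → C = -97/42
  (-123/28, -107/28) → C = -299/28
  (-3/7, -71/21) → C = 673/21

s = -3/7, t = -71/21, maximum C = 673/21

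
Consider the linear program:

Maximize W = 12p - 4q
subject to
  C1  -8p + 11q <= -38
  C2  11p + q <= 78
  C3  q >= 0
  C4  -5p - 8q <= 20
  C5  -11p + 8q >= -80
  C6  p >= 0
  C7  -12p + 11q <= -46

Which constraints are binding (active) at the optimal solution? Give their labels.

C2 and C3

Corner points and W = 12p - 4q:
  (896/129, 206/129) → W = 9928/129
  (19/4, 0) → W = 57
  (78/11, 0) → W = 936/11

The maximum is at (78/11, 0). Substituting into each constraint, equality holds for C2 and C3; the remaining constraints have slack.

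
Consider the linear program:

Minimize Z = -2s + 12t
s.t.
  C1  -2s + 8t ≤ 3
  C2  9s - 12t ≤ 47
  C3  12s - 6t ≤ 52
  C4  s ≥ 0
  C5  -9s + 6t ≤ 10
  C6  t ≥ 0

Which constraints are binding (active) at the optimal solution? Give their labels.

C3 and C6

Feasible corners and Z = -2s + 12t:
  (31/6, 5/3) → Z = 29/3
  (0, 3/8) → Z = 9/2
  (13/3, 0) → Z = -26/3
  (0, 0) → Z = 0

The minimum is at (13/3, 0). Substituting into each constraint, equality holds for C3 and C6; the remaining constraints have slack.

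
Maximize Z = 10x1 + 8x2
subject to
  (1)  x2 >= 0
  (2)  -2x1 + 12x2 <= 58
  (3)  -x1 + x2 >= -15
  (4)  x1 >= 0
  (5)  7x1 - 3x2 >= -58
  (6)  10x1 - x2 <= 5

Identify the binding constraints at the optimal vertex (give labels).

Corner points and Z = 10x1 + 8x2:
  (0, 0) → Z = 0
  (1/2, 0) → Z = 5
  (0, 29/6) → Z = 116/3
  (1, 5) → Z = 50

The maximum is at (1, 5). Substituting into each constraint, equality holds for (2) and (6); the remaining constraints have slack.

(2) and (6)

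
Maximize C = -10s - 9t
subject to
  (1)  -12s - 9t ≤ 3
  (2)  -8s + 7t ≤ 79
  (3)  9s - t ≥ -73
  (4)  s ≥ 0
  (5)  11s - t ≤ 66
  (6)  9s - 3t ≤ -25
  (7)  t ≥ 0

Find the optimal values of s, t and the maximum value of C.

s = 0, t = 25/3, maximum C = -75

Feasible corners and C = -10s - 9t:
  (0, 79/7) → C = -711/7
  (62/39, 511/39) → C = -5219/39
  (0, 25/3) → C = -75

The binding constraints are s = 0 and 9s - 3t = -25.
Solving simultaneously gives s = 0, t = 25/3.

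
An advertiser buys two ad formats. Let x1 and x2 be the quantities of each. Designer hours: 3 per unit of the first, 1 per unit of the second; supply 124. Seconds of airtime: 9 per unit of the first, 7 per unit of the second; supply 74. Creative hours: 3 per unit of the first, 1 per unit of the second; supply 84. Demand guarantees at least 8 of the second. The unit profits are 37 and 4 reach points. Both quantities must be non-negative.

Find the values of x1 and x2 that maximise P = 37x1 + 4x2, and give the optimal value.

x1 = 2, x2 = 8, maximum P = 106

Corner points and P = 37x1 + 4x2:
  (0, 74/7) → P = 296/7
  (0, 8) → P = 32
  (2, 8) → P = 106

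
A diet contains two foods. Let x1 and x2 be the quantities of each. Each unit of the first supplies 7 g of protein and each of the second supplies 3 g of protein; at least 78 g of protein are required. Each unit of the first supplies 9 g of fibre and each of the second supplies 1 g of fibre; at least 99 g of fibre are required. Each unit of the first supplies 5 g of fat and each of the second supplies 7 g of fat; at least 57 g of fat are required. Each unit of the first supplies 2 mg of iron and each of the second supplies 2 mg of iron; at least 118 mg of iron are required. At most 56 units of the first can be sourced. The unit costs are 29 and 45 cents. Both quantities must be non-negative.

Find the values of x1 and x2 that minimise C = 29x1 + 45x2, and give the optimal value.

The feasible region is unbounded (it extends along (0, 1)), but C strictly increases along every unbounded feasible direction, so there is no improving ray and the minimum is attained at a vertex.

x1 = 56, x2 = 3, minimum C = 1759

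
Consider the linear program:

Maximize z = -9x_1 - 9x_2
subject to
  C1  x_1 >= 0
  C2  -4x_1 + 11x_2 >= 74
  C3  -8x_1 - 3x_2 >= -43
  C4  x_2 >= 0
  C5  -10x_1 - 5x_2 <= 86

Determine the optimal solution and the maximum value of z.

Corner points and z = -9x_1 - 9x_2:
  (0, 74/11) → z = -666/11
  (0, 43/3) → z = -129
  (251/100, 191/25) → z = -1827/20

x_1 = 0, x_2 = 74/11, maximum z = -666/11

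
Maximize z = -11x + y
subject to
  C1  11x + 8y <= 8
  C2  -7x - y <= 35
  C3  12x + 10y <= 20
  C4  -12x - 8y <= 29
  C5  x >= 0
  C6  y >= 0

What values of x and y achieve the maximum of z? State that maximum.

Extreme points and z = -11x + y:
  (0, 1) → z = 1
  (8/11, 0) → z = -8
  (0, 0) → z = 0

The optimum lies where 11x + 8y = 8 and x = 0.
Solving simultaneously gives x = 0, y = 1.

x = 0, y = 1, maximum z = 1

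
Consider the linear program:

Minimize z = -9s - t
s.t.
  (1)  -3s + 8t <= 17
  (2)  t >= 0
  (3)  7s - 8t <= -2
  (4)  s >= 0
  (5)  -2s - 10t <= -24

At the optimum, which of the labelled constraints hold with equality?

Vertices and z = -9s - t:
  (15/4, 113/32) → z = -1193/32
  (11/23, 53/23) → z = -152/23
  (2, 2) → z = -20

The minimum is at (15/4, 113/32). Substituting into each constraint, equality holds for (1) and (3); the remaining constraints have slack.

(1) and (3)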